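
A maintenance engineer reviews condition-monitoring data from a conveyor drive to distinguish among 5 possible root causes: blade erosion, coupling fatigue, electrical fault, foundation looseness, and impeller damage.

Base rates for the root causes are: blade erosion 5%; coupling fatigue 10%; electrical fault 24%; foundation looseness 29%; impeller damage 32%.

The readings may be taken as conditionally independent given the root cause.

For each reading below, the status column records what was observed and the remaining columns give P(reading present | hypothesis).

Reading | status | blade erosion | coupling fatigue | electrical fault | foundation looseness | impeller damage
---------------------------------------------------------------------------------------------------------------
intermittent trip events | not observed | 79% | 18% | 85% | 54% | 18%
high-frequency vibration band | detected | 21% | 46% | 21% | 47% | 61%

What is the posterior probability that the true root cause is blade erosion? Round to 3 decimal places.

0.008

Multiply each prior by the joint likelihood of the reading pattern (using 1 − P(present | H) for each absent reading):
  blade erosion: 0.05 × (1 − 0.79) × 0.21 = 0.002205
  coupling fatigue: 0.10 × (1 − 0.18) × 0.46 = 0.03772
  electrical fault: 0.24 × (1 − 0.85) × 0.21 = 0.00756
  foundation looseness: 0.29 × (1 − 0.54) × 0.47 = 0.062698
  impeller damage: 0.32 × (1 − 0.18) × 0.61 = 0.16006
Marginal likelihood of the evidence = 0.27025.
P(blade erosion | evidence) = 0.002205 / 0.27025 ≈ 0.008.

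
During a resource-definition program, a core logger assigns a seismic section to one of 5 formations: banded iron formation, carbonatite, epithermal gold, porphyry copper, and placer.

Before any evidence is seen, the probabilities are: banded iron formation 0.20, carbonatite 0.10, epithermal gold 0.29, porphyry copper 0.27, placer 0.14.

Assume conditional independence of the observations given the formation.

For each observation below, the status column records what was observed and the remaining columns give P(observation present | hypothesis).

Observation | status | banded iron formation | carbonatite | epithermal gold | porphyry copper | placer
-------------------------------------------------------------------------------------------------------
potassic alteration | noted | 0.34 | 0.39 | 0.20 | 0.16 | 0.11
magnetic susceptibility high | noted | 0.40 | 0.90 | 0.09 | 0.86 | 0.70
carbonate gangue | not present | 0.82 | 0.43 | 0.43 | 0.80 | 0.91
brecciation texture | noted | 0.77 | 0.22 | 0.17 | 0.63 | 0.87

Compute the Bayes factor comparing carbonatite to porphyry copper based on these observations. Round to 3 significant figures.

Take the product of per-observation likelihoods under each hypothesis (using 1 − P(present | H) for each absent observation), then divide.
  carbonatite: 0.39 × 0.90 × (1 − 0.43) × 0.22 = 0.044015
  porphyry copper: 0.16 × 0.86 × (1 − 0.80) × 0.63 = 0.017338
Bayes factor = 0.044015 / 0.017338 ≈ 2.54

2.54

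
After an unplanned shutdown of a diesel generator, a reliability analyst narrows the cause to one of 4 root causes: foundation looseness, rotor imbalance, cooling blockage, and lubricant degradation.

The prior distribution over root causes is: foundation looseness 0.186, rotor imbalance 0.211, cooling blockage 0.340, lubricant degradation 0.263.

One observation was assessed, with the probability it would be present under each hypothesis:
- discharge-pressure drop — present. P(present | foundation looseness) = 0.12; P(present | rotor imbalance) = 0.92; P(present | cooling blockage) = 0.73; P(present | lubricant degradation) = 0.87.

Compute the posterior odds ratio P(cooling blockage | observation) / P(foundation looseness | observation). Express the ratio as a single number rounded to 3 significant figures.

Unnormalized posterior weight (prior times the observation likelihood) for each of the two hypotheses:
  cooling blockage: 0.340 × 0.73 = 0.2482
  foundation looseness: 0.186 × 0.12 = 0.02232
Posterior odds = 0.2482 / 0.02232 ≈ 11.1.

11.1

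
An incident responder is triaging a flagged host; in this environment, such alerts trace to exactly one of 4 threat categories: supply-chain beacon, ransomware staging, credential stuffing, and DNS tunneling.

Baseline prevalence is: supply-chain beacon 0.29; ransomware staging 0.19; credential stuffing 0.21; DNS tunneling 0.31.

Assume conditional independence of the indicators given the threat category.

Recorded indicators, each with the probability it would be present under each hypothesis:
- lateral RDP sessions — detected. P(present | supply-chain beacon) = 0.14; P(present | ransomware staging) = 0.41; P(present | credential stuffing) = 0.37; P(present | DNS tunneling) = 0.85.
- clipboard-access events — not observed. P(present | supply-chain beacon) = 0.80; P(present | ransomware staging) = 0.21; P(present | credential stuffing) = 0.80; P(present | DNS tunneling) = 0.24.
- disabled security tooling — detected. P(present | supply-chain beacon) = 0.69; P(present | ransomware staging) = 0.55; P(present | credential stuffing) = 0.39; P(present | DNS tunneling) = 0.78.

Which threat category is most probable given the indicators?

By Bayes' rule with conditional independence, the unnormalized weight for each hypothesis is prior × ∏ likelihoods (using 1 − P(present | H) for each absent indicator):
  supply-chain beacon: 0.29 × 0.14 × (1 − 0.80) × 0.69 = 0.0056028
  ransomware staging: 0.19 × 0.41 × (1 − 0.21) × 0.55 = 0.033848
  credential stuffing: 0.21 × 0.37 × (1 − 0.80) × 0.39 = 0.0060606
  DNS tunneling: 0.31 × 0.85 × (1 − 0.24) × 0.78 = 0.1562
The unnormalized weights sum to 0.20171.
P(supply-chain beacon | evidence) ≈ 0.0056028 / 0.20171 ≈ 0.028
P(ransomware staging | evidence) ≈ 0.033848 / 0.20171 ≈ 0.168
P(credential stuffing | evidence) ≈ 0.0060606 / 0.20171 ≈ 0.030
P(DNS tunneling | evidence) ≈ 0.1562 / 0.20171 ≈ 0.774
The largest is 0.774, so DNS tunneling is most probable.

DNS tunneling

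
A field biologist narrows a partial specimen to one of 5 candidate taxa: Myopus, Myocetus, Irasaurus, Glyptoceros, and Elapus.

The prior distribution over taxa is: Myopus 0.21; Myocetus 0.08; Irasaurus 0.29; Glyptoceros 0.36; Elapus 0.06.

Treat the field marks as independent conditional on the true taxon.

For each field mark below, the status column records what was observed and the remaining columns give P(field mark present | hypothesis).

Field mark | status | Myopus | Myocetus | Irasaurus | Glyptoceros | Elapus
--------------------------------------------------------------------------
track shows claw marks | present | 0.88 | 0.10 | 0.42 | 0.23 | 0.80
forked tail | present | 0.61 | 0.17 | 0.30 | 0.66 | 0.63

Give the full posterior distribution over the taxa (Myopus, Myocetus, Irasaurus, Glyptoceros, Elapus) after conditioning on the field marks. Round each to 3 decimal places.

0.479, 0.006, 0.155, 0.232, 0.128

Multiply each prior by the joint likelihood of the field mark pattern:
  Myopus: 0.21 × 0.88 × 0.61 = 0.11273
  Myocetus: 0.08 × 0.10 × 0.17 = 0.00136
  Irasaurus: 0.29 × 0.42 × 0.30 = 0.03654
  Glyptoceros: 0.36 × 0.23 × 0.66 = 0.054648
  Elapus: 0.06 × 0.80 × 0.63 = 0.03024
The unnormalized weights sum to 0.23552.
P(Myopus | evidence) = 0.11273 / 0.23552 ≈ 0.479
P(Myocetus | evidence) = 0.00136 / 0.23552 ≈ 0.006
P(Irasaurus | evidence) = 0.03654 / 0.23552 ≈ 0.155
P(Glyptoceros | evidence) = 0.054648 / 0.23552 ≈ 0.232
P(Elapus | evidence) = 0.03024 / 0.23552 ≈ 0.128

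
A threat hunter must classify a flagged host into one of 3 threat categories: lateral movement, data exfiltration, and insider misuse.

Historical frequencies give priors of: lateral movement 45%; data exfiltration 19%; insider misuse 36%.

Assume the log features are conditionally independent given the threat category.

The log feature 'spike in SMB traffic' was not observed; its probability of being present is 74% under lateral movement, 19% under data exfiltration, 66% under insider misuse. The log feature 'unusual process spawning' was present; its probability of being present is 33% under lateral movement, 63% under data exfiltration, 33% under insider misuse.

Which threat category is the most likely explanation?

For each hypothesis, the unnormalized posterior weight is prior × product of the log feature likelihoods (using 1 − P(present | H) for each absent log feature):
  lateral movement: 0.45 × (1 − 0.74) × 0.33 = 0.03861
  data exfiltration: 0.19 × (1 − 0.19) × 0.63 = 0.096957
  insider misuse: 0.36 × (1 − 0.66) × 0.33 = 0.040392
Marginal likelihood of the evidence = 0.17596.
P(lateral movement | evidence) ≈ 0.03861 / 0.17596 ≈ 0.219
P(data exfiltration | evidence) ≈ 0.096957 / 0.17596 ≈ 0.551
P(insider misuse | evidence) ≈ 0.040392 / 0.17596 ≈ 0.230
The largest is 0.551, so data exfiltration is most probable.

data exfiltration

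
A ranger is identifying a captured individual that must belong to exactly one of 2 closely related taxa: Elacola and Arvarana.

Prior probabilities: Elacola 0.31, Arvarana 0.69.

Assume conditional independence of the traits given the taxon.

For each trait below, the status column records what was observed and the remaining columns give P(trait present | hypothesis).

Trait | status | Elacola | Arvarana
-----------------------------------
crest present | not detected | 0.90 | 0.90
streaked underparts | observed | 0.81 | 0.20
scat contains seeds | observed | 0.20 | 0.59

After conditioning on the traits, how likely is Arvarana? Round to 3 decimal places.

0.619

By Bayes' rule with conditional independence, the unnormalized weight for each hypothesis is prior × ∏ likelihoods (using 1 − P(present | H) for each absent trait):
  Elacola: 0.31 × (1 − 0.90) × 0.81 × 0.20 = 0.005022
  Arvarana: 0.69 × (1 − 0.90) × 0.20 × 0.59 = 0.008142
The unnormalized weights sum to 0.013164.
P(Arvarana | evidence) = 0.008142 / 0.013164 ≈ 0.619.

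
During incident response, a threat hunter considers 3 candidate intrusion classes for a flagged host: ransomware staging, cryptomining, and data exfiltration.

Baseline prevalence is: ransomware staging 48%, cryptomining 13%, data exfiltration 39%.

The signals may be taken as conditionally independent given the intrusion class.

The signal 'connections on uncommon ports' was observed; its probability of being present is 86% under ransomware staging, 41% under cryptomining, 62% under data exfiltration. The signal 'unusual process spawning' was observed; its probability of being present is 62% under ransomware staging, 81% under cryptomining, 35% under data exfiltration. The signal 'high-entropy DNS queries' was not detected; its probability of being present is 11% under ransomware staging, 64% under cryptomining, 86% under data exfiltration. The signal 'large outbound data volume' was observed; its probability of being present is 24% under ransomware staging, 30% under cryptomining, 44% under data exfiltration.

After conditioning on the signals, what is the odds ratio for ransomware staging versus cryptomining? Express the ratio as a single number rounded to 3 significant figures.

Unnormalized posterior weight (prior times the signal likelihoods) for each of the two hypotheses (using 1 − P(present | H) for each absent signal):
  ransomware staging: 0.48 × 0.86 × 0.62 × (1 − 0.11) × 0.24 = 0.054668
  cryptomining: 0.13 × 0.41 × 0.81 × (1 − 0.64) × 0.30 = 0.0046627
Posterior odds = 0.054668 / 0.0046627 ≈ 11.7.

11.7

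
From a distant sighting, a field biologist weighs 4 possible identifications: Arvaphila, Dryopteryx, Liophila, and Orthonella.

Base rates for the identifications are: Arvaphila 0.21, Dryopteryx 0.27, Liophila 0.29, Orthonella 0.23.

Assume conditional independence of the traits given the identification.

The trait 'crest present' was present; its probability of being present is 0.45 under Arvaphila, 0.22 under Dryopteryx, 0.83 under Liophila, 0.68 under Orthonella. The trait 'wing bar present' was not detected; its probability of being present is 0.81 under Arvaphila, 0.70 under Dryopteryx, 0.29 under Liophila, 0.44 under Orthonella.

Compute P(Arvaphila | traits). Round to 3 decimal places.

0.061

By Bayes' rule with conditional independence, the unnormalized weight for each hypothesis is prior × ∏ likelihoods (using 1 − P(present | H) for each absent trait):
  Arvaphila: 0.21 × 0.45 × (1 − 0.81) = 0.017955
  Dryopteryx: 0.27 × 0.22 × (1 − 0.70) = 0.01782
  Liophila: 0.29 × 0.83 × (1 − 0.29) = 0.1709
  Orthonella: 0.23 × 0.68 × (1 − 0.44) = 0.087584
Marginal likelihood of the evidence = 0.29426.
P(Arvaphila | evidence) = 0.017955 / 0.29426 ≈ 0.061.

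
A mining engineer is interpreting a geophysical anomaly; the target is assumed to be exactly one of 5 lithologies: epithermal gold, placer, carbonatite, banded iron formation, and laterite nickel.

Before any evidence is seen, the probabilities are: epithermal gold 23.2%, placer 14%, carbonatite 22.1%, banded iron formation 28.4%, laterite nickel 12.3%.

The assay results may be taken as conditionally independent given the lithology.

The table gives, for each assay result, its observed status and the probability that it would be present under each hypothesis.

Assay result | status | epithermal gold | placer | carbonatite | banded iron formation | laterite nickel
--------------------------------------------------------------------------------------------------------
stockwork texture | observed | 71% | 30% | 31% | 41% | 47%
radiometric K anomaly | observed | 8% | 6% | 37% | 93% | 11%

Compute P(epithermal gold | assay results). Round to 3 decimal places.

Multiply each prior by the joint likelihood of the assay result pattern:
  epithermal gold: 0.232 × 0.71 × 0.08 = 0.013178
  placer: 0.140 × 0.30 × 0.06 = 0.00252
  carbonatite: 0.221 × 0.31 × 0.37 = 0.025349
  banded iron formation: 0.284 × 0.41 × 0.93 = 0.10829
  laterite nickel: 0.123 × 0.47 × 0.11 = 0.0063591
The unnormalized weights sum to 0.15569.
P(epithermal gold | evidence) = 0.013178 / 0.15569 ≈ 0.085.

0.085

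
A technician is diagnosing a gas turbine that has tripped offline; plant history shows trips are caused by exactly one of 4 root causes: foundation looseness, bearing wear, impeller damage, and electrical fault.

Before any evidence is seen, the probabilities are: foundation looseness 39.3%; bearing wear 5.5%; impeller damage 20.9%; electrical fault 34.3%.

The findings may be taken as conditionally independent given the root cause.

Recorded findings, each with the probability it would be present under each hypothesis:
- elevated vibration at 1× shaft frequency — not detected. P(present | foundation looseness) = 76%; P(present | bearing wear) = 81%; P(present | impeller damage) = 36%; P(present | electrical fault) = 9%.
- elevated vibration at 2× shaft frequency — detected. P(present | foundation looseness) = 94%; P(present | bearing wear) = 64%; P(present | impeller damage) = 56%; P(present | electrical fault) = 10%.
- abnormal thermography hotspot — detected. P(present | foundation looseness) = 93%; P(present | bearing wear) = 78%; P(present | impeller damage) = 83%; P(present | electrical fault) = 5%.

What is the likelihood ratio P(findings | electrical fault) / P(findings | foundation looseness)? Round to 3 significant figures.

0.0217

Joint likelihood of the evidence pattern under each hypothesis (using 1 − P(present | H) for each absent finding):
  electrical fault: (1 − 0.09) × 0.10 × 0.05 = 0.00455
  foundation looseness: (1 − 0.76) × 0.94 × 0.93 = 0.20981
Bayes factor = 0.00455 / 0.20981 ≈ 0.0217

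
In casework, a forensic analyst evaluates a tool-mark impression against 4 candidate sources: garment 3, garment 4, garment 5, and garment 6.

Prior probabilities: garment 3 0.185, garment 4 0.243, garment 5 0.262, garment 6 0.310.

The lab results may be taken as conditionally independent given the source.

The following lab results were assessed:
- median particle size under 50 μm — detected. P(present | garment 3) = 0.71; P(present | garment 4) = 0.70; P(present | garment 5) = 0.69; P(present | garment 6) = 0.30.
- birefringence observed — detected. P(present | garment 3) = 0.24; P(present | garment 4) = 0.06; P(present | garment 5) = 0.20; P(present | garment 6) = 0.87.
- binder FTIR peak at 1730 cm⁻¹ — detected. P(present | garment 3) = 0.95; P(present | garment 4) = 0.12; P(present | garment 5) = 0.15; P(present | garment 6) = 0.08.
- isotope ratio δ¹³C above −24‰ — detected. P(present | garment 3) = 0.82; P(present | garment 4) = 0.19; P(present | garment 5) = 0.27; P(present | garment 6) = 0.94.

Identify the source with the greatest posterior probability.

garment 3

By Bayes' rule with conditional independence, the unnormalized weight for each hypothesis is prior × ∏ likelihoods:
  garment 3: 0.185 × 0.71 × 0.24 × 0.95 × 0.82 = 0.024557
  garment 4: 0.243 × 0.70 × 0.06 × 0.12 × 0.19 = 0.0002327
  garment 5: 0.262 × 0.69 × 0.20 × 0.15 × 0.27 = 0.0014643
  garment 6: 0.310 × 0.30 × 0.87 × 0.08 × 0.94 = 0.0060844
Marginal likelihood of the evidence = 0.032339.
P(garment 3 | evidence) ≈ 0.024557 / 0.032339 ≈ 0.759
P(garment 4 | evidence) ≈ 0.0002327 / 0.032339 ≈ 0.007
P(garment 5 | evidence) ≈ 0.0014643 / 0.032339 ≈ 0.045
P(garment 6 | evidence) ≈ 0.0060844 / 0.032339 ≈ 0.188
The largest is 0.759, so garment 3 is most probable.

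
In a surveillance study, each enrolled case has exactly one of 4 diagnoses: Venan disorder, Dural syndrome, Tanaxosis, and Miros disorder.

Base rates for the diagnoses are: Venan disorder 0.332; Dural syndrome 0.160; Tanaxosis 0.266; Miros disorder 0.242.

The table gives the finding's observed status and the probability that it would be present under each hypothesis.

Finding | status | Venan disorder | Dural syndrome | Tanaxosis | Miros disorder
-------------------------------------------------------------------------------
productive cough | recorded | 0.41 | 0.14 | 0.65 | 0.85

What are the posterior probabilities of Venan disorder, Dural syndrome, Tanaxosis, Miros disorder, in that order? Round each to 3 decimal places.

0.253, 0.042, 0.322, 0.383

Multiply each prior by the likelihood of the finding:
  Venan disorder: 0.332 × 0.41 = 0.13612
  Dural syndrome: 0.160 × 0.14 = 0.0224
  Tanaxosis: 0.266 × 0.65 = 0.1729
  Miros disorder: 0.242 × 0.85 = 0.2057
Normalizing constant Z = 0.13612 + 0.0224 + 0.1729 + 0.2057 = 0.53712.
P(Venan disorder | evidence) = 0.13612 / 0.53712 ≈ 0.253
P(Dural syndrome | evidence) = 0.0224 / 0.53712 ≈ 0.042
P(Tanaxosis | evidence) = 0.1729 / 0.53712 ≈ 0.322
P(Miros disorder | evidence) = 0.2057 / 0.53712 ≈ 0.383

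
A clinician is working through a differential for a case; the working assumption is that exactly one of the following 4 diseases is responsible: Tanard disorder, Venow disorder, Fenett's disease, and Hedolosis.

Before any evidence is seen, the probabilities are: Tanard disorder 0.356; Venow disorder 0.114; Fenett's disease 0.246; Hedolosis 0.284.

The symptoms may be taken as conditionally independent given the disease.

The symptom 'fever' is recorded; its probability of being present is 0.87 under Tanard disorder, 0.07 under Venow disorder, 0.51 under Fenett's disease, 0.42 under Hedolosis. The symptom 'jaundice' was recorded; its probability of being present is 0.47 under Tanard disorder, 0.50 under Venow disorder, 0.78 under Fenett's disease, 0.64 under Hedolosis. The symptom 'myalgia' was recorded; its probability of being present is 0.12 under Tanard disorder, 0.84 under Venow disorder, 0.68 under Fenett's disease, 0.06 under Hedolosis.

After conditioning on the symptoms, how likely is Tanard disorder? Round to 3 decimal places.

0.190

By Bayes' rule with conditional independence, the unnormalized weight for each hypothesis is prior × ∏ likelihoods:
  Tanard disorder: 0.356 × 0.87 × 0.47 × 0.12 = 0.017468
  Venow disorder: 0.114 × 0.07 × 0.50 × 0.84 = 0.0033516
  Fenett's disease: 0.246 × 0.51 × 0.78 × 0.68 = 0.066544
  Hedolosis: 0.284 × 0.42 × 0.64 × 0.06 = 0.0045804
The unnormalized weights sum to 0.091944.
P(Tanard disorder | evidence) = 0.017468 / 0.091944 ≈ 0.190.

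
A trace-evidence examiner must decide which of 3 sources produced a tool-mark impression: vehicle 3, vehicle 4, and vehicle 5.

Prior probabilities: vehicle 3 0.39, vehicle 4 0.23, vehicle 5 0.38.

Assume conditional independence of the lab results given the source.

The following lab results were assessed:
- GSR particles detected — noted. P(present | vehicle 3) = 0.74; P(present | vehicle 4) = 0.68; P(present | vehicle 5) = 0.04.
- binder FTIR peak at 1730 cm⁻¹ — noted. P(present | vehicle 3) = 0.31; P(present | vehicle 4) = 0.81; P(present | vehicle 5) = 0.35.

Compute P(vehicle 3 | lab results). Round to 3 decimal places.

For each hypothesis, the unnormalized posterior weight is prior × product of the lab result likelihoods:
  vehicle 3: 0.39 × 0.74 × 0.31 = 0.089466
  vehicle 4: 0.23 × 0.68 × 0.81 = 0.12668
  vehicle 5: 0.38 × 0.04 × 0.35 = 0.00532
Normalizing constant Z = 0.089466 + 0.12668 + 0.00532 = 0.22147.
P(vehicle 3 | evidence) = 0.089466 / 0.22147 ≈ 0.404.

0.404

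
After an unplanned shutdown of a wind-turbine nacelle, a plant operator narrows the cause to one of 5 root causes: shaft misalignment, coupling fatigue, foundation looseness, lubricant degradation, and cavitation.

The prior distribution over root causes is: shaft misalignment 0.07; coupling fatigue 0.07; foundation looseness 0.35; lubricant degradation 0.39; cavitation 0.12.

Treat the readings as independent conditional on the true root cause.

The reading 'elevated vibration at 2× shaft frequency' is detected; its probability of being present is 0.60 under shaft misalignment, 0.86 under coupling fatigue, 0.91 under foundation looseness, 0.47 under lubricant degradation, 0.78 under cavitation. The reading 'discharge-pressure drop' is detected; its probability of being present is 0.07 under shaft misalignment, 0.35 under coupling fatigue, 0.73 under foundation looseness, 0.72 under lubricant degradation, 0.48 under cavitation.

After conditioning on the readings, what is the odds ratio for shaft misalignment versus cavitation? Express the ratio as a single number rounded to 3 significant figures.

The normalizing constant cancels in an odds ratio, so compute prior × likelihood for the two hypotheses only:
  shaft misalignment: 0.07 × 0.60 × 0.07 = 0.00294
  cavitation: 0.12 × 0.78 × 0.48 = 0.044928
Posterior odds = 0.00294 / 0.044928 ≈ 0.0654.

0.0654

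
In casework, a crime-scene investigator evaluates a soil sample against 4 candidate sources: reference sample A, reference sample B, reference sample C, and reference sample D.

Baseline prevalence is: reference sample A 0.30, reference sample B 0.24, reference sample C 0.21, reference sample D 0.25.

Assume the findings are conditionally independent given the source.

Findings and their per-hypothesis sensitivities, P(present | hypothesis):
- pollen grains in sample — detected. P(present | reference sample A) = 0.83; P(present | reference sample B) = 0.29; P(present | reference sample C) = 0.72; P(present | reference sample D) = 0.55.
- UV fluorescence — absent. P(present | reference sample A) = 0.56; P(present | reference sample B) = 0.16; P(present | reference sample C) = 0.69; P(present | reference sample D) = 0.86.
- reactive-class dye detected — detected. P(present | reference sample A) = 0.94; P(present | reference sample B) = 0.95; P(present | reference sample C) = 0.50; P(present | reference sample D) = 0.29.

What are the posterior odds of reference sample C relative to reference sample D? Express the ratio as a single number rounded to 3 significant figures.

Unnormalized posterior weight (prior times the finding likelihoods) for each of the two hypotheses (using 1 − P(present | H) for each absent finding):
  reference sample C: 0.21 × 0.72 × (1 − 0.69) × 0.50 = 0.023436
  reference sample D: 0.25 × 0.55 × (1 − 0.86) × 0.29 = 0.0055825
Posterior odds = 0.023436 / 0.0055825 ≈ 4.20.

4.20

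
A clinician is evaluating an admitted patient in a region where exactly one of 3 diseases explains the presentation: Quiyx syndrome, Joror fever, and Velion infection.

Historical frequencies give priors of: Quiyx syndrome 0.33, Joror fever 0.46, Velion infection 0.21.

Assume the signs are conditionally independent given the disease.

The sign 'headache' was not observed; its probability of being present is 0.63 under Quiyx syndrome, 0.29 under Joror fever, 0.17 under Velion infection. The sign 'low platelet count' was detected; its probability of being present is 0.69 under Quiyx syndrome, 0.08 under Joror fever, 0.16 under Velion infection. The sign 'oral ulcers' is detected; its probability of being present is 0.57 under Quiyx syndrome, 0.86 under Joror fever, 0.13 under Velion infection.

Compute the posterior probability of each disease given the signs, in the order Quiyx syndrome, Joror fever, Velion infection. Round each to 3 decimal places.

By Bayes' rule with conditional independence, the unnormalized weight for each hypothesis is prior × ∏ likelihoods (using 1 − P(present | H) for each absent sign):
  Quiyx syndrome: 0.33 × (1 − 0.63) × 0.69 × 0.57 = 0.048022
  Joror fever: 0.46 × (1 − 0.29) × 0.08 × 0.86 = 0.02247
  Velion infection: 0.21 × (1 − 0.17) × 0.16 × 0.13 = 0.0036254
Normalizing constant Z = 0.048022 + 0.02247 + 0.0036254 = 0.074117.
P(Quiyx syndrome | evidence) = 0.048022 / 0.074117 ≈ 0.648
P(Joror fever | evidence) = 0.02247 / 0.074117 ≈ 0.303
P(Velion infection | evidence) = 0.0036254 / 0.074117 ≈ 0.049

0.648, 0.303, 0.049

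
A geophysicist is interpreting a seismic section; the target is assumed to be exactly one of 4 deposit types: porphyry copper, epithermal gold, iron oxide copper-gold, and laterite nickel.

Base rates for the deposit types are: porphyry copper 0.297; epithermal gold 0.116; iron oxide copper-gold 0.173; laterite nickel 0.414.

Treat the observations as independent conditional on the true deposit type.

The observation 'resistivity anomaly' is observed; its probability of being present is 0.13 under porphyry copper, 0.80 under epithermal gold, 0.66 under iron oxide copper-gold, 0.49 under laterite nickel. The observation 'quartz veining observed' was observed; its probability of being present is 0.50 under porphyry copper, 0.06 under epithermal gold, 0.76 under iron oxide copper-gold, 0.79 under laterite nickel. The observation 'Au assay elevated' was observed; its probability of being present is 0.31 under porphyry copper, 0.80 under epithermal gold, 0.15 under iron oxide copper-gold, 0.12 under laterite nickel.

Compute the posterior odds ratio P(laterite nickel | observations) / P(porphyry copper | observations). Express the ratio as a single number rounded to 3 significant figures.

3.21

Posterior odds equal prior odds times the likelihood ratio; only the two competing hypotheses matter.
  laterite nickel: 0.414 × 0.49 × 0.79 × 0.12 = 0.019231
  porphyry copper: 0.297 × 0.13 × 0.50 × 0.31 = 0.0059845
Odds(laterite nickel : porphyry copper) = 0.019231 / 0.0059845 ≈ 3.21.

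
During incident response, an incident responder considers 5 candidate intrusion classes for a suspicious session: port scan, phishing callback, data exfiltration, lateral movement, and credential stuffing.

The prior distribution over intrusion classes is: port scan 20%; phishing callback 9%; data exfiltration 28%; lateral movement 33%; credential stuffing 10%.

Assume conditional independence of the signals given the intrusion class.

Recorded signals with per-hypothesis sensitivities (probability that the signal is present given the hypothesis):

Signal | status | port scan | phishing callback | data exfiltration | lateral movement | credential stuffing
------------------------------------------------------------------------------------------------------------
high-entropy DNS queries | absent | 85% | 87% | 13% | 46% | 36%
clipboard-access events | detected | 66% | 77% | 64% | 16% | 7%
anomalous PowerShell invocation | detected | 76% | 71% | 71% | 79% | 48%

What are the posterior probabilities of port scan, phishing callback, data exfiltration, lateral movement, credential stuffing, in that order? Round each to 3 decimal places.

0.096, 0.041, 0.706, 0.144, 0.014

Multiply each prior by the joint likelihood of the signal pattern (using 1 − P(present | H) for each absent signal):
  port scan: 0.20 × (1 − 0.85) × 0.66 × 0.76 = 0.015048
  phishing callback: 0.09 × (1 − 0.87) × 0.77 × 0.71 = 0.0063964
  data exfiltration: 0.28 × (1 − 0.13) × 0.64 × 0.71 = 0.11069
  lateral movement: 0.33 × (1 − 0.46) × 0.16 × 0.79 = 0.022524
  credential stuffing: 0.10 × (1 − 0.36) × 0.07 × 0.48 = 0.0021504
Marginal likelihood of the evidence = 0.15681.
P(port scan | evidence) = 0.015048 / 0.15681 ≈ 0.096
P(phishing callback | evidence) = 0.0063964 / 0.15681 ≈ 0.041
P(data exfiltration | evidence) = 0.11069 / 0.15681 ≈ 0.706
P(lateral movement | evidence) = 0.022524 / 0.15681 ≈ 0.144
P(credential stuffing | evidence) = 0.0021504 / 0.15681 ≈ 0.014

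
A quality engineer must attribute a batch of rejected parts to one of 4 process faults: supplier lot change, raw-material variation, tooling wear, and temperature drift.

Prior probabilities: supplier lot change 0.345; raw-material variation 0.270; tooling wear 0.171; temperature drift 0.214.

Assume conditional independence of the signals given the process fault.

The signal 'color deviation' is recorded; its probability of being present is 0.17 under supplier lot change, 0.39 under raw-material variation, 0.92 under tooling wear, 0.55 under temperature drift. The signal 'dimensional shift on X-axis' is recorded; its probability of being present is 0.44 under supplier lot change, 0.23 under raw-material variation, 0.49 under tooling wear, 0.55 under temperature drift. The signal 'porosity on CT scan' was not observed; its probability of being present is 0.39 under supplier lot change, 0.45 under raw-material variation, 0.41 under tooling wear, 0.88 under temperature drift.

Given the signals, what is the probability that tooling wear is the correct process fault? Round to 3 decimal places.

For each hypothesis, the unnormalized posterior weight is prior × product of the signal likelihoods (using 1 − P(present | H) for each absent signal):
  supplier lot change: 0.345 × 0.17 × 0.44 × (1 − 0.39) = 0.015742
  raw-material variation: 0.270 × 0.39 × 0.23 × (1 − 0.45) = 0.01332
  tooling wear: 0.171 × 0.92 × 0.49 × (1 − 0.41) = 0.045481
  temperature drift: 0.214 × 0.55 × 0.55 × (1 − 0.88) = 0.0077682
Normalizing constant Z = 0.015742 + 0.01332 + 0.045481 + 0.0077682 = 0.082312.
P(tooling wear | evidence) = 0.045481 / 0.082312 ≈ 0.553.

0.553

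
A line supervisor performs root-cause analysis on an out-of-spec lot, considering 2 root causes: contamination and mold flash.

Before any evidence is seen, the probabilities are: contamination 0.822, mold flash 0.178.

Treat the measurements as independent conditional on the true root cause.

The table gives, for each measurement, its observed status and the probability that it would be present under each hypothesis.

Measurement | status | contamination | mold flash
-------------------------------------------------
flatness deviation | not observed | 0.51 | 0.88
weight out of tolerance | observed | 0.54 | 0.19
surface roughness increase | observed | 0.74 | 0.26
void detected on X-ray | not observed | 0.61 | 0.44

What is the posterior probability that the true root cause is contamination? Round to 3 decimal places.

By Bayes' rule with conditional independence, the unnormalized weight for each hypothesis is prior × ∏ likelihoods (using 1 − P(present | H) for each absent measurement):
  contamination: 0.822 × (1 − 0.51) × 0.54 × 0.74 × (1 − 0.61) = 0.062771
  mold flash: 0.178 × (1 − 0.88) × 0.19 × 0.26 × (1 − 0.44) = 0.0005909
The unnormalized weights sum to 0.063362.
P(contamination | evidence) = 0.062771 / 0.063362 ≈ 0.991.

0.991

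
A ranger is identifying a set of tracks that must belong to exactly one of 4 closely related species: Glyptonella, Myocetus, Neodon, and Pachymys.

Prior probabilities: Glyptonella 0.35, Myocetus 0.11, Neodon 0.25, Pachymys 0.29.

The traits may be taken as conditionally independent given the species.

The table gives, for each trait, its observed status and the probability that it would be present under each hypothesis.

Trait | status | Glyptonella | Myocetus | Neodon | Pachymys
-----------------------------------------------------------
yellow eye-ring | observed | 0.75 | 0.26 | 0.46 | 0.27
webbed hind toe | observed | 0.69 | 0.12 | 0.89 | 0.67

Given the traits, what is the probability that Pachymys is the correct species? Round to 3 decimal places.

0.155

Multiply each prior by the joint likelihood of the trait pattern:
  Glyptonella: 0.35 × 0.75 × 0.69 = 0.18112
  Myocetus: 0.11 × 0.26 × 0.12 = 0.003432
  Neodon: 0.25 × 0.46 × 0.89 = 0.10235
  Pachymys: 0.29 × 0.27 × 0.67 = 0.052461
Marginal likelihood of the evidence = 0.33937.
P(Pachymys | evidence) = 0.052461 / 0.33937 ≈ 0.155.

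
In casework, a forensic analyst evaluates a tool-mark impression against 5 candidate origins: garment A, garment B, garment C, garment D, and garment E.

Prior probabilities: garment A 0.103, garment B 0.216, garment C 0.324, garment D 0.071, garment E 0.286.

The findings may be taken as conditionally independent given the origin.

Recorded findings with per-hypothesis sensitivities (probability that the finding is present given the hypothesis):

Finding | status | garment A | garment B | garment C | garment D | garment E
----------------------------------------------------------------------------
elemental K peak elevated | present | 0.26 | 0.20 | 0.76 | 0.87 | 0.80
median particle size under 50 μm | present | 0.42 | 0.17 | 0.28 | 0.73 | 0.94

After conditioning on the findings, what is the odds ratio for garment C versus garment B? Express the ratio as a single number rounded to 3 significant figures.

Posterior odds equal prior odds times the likelihood ratio; only the two competing hypotheses matter.
  garment C: 0.324 × 0.76 × 0.28 = 0.068947
  garment B: 0.216 × 0.20 × 0.17 = 0.007344
Posterior odds = 0.068947 / 0.007344 ≈ 9.39.

9.39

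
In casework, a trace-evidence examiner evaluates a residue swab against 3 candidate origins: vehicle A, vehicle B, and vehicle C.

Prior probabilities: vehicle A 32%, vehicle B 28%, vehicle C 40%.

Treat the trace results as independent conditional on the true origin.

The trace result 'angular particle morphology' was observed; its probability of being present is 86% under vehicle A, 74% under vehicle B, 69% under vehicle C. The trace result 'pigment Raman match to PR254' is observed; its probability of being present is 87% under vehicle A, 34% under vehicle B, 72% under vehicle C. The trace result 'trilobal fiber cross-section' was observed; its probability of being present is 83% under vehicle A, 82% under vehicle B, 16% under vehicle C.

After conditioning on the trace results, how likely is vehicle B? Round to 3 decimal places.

For each hypothesis, the unnormalized posterior weight is prior × product of the trace result likelihoods:
  vehicle A: 0.32 × 0.86 × 0.87 × 0.83 = 0.19872
  vehicle B: 0.28 × 0.74 × 0.34 × 0.82 = 0.057767
  vehicle C: 0.40 × 0.69 × 0.72 × 0.16 = 0.031795
Normalizing constant Z = 0.19872 + 0.057767 + 0.031795 = 0.28828.
P(vehicle B | evidence) = 0.057767 / 0.28828 ≈ 0.200.

0.200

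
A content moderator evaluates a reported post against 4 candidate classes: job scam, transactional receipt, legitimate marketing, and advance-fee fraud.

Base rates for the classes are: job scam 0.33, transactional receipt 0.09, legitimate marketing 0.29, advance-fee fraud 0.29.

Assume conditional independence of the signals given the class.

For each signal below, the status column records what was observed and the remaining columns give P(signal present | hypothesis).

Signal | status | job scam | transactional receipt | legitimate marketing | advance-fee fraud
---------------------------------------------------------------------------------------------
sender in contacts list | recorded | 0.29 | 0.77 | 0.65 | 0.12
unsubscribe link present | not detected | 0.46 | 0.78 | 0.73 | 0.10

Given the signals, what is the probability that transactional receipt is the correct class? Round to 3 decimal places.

0.102

By Bayes' rule with conditional independence, the unnormalized weight for each hypothesis is prior × ∏ likelihoods (using 1 − P(present | H) for each absent signal):
  job scam: 0.33 × 0.29 × (1 − 0.46) = 0.051678
  transactional receipt: 0.09 × 0.77 × (1 − 0.78) = 0.015246
  legitimate marketing: 0.29 × 0.65 × (1 − 0.73) = 0.050895
  advance-fee fraud: 0.29 × 0.12 × (1 − 0.10) = 0.03132
Marginal likelihood of the evidence = 0.14914.
P(transactional receipt | evidence) = 0.015246 / 0.14914 ≈ 0.102.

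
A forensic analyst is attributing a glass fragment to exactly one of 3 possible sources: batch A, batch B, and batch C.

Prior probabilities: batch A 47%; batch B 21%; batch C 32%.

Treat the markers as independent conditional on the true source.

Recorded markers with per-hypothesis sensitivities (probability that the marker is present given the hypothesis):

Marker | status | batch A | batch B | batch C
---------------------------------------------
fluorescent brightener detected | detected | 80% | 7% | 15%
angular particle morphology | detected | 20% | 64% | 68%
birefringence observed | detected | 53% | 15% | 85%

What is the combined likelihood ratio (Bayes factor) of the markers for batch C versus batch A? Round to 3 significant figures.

1.02

Joint likelihood of the marker pattern under each hypothesis:
  batch C: 0.15 × 0.68 × 0.85 = 0.0867
  batch A: 0.80 × 0.20 × 0.53 = 0.0848
Bayes factor = 0.0867 / 0.0848 ≈ 1.02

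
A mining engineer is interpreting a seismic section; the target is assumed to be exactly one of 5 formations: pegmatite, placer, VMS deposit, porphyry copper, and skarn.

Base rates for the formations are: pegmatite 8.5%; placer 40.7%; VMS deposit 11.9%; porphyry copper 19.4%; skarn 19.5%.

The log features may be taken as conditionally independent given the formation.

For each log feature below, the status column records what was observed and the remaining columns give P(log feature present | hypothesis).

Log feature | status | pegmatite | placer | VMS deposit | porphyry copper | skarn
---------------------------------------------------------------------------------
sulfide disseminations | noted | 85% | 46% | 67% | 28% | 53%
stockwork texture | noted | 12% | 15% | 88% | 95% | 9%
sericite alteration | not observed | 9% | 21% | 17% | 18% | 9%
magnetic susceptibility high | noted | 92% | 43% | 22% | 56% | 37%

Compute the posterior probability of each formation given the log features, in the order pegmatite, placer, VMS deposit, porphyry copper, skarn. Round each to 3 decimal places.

0.129, 0.169, 0.227, 0.420, 0.055

Multiply each prior by the joint likelihood of the log feature pattern (using 1 − P(present | H) for each absent log feature):
  pegmatite: 0.085 × 0.85 × 0.12 × (1 − 0.09) × 0.92 = 0.0072585
  placer: 0.407 × 0.46 × 0.15 × (1 − 0.21) × 0.43 = 0.0095398
  VMS deposit: 0.119 × 0.67 × 0.88 × (1 − 0.17) × 0.22 = 0.012812
  porphyry copper: 0.194 × 0.28 × 0.95 × (1 − 0.18) × 0.56 = 0.023697
  skarn: 0.195 × 0.53 × 0.09 × (1 − 0.09) × 0.37 = 0.0031318
The unnormalized weights sum to 0.056438.
P(pegmatite | evidence) = 0.0072585 / 0.056438 ≈ 0.129
P(placer | evidence) = 0.0095398 / 0.056438 ≈ 0.169
P(VMS deposit | evidence) = 0.012812 / 0.056438 ≈ 0.227
P(porphyry copper | evidence) = 0.023697 / 0.056438 ≈ 0.420
P(skarn | evidence) = 0.0031318 / 0.056438 ≈ 0.055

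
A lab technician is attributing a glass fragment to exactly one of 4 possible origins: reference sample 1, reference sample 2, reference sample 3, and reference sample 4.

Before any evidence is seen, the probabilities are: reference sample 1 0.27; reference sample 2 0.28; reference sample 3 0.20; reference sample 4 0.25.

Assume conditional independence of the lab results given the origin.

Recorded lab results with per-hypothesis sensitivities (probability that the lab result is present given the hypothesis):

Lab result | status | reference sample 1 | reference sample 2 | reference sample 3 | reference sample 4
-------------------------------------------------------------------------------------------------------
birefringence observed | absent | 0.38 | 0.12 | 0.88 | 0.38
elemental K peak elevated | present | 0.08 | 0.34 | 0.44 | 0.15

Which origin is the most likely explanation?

Multiply each prior by the joint likelihood of the lab result pattern (using 1 − P(present | H) for each absent lab result):
  reference sample 1: 0.27 × (1 − 0.38) × 0.08 = 0.013392
  reference sample 2: 0.28 × (1 − 0.12) × 0.34 = 0.083776
  reference sample 3: 0.20 × (1 − 0.88) × 0.44 = 0.01056
  reference sample 4: 0.25 × (1 − 0.38) × 0.15 = 0.02325
The unnormalized weights sum to 0.13098.
P(reference sample 1 | evidence) ≈ 0.013392 / 0.13098 ≈ 0.102
P(reference sample 2 | evidence) ≈ 0.083776 / 0.13098 ≈ 0.640
P(reference sample 3 | evidence) ≈ 0.01056 / 0.13098 ≈ 0.081
P(reference sample 4 | evidence) ≈ 0.02325 / 0.13098 ≈ 0.178
The largest is 0.640, so reference sample 2 is most probable.

reference sample 2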